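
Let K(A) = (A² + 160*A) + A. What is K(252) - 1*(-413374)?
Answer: 517450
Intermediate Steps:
K(A) = A² + 161*A
K(252) - 1*(-413374) = 252*(161 + 252) - 1*(-413374) = 252*413 + 413374 = 104076 + 413374 = 517450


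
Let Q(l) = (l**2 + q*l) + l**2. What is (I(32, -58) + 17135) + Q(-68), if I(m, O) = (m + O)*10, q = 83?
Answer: 20479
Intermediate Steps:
I(m, O) = 10*O + 10*m (I(m, O) = (O + m)*10 = 10*O + 10*m)
Q(l) = 2*l**2 + 83*l (Q(l) = (l**2 + 83*l) + l**2 = 2*l**2 + 83*l)
(I(32, -58) + 17135) + Q(-68) = ((10*(-58) + 10*32) + 17135) - 68*(83 + 2*(-68)) = ((-580 + 320) + 17135) - 68*(83 - 136) = (-260 + 17135) - 68*(-53) = 16875 + 3604 = 20479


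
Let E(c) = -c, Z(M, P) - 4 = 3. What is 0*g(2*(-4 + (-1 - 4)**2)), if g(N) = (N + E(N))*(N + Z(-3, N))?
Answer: 0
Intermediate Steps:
Z(M, P) = 7 (Z(M, P) = 4 + 3 = 7)
g(N) = 0 (g(N) = (N - N)*(N + 7) = 0*(7 + N) = 0)
0*g(2*(-4 + (-1 - 4)**2)) = 0*0 = 0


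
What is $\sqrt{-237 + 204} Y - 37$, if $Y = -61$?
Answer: $-37 - 61 i \sqrt{33} \approx -37.0 - 350.42 i$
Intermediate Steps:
$\sqrt{-237 + 204} Y - 37 = \sqrt{-237 + 204} \left(-61\right) - 37 = \sqrt{-33} \left(-61\right) - 37 = i \sqrt{33} \left(-61\right) - 37 = - 61 i \sqrt{33} - 37 = -37 - 61 i \sqrt{33}$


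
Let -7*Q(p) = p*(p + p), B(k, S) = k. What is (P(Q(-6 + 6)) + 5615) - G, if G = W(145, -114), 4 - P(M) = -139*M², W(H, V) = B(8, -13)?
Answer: 5611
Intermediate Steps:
W(H, V) = 8
Q(p) = -2*p²/7 (Q(p) = -p*(p + p)/7 = -p*2*p/7 = -2*p²/7)
P(M) = 4 + 139*M² (P(M) = 4 - (-139)*M² = 4 + 139*M²)
G = 8
(P(Q(-6 + 6)) + 5615) - G = ((4 + 139*(-2*(-6 + 6)²/7)²) + 5615) - 1*8 = ((4 + 139*(-2/7*0²)²) + 5615) - 8 = ((4 + 139*(-2/7*0)²) + 5615) - 8 = ((4 + 139*0²) + 5615) - 8 = ((4 + 139*0) + 5615) - 8 = ((4 + 0) + 5615) - 8 = (4 + 5615) - 8 = 5619 - 8 = 5611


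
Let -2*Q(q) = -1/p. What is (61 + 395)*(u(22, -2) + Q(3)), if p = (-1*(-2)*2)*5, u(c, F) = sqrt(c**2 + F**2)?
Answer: 57/5 + 912*sqrt(122) ≈ 10085.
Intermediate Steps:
u(c, F) = sqrt(F**2 + c**2)
p = 20 (p = (2*2)*5 = 4*5 = 20)
Q(q) = 1/40 (Q(q) = -(-1)/(2*20) = -1/2*(-1/20) = 1/40)
(61 + 395)*(u(22, -2) + Q(3)) = (61 + 395)*(sqrt((-2)**2 + 22**2) + 1/40) = 456*(sqrt(4 + 484) + 1/40) = 456*(sqrt(488) + 1/40) = 456*(2*sqrt(122) + 1/40) = 456*(1/40 + 2*sqrt(122)) = 57/5 + 912*sqrt(122)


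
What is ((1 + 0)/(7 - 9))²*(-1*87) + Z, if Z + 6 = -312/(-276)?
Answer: -2449/92 ≈ -26.620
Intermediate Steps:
Z = -112/23 (Z = -6 - 312/(-276) = -6 - 312*(-1/276) = -6 + 26/23 = -112/23 ≈ -4.8696)
((1 + 0)/(7 - 9))²*(-1*87) + Z = ((1 + 0)/(7 - 9))²*(-1*87) - 112/23 = (1/(-2))²*(-87) - 112/23 = (1*(-½))²*(-87) - 112/23 = (-½)²*(-87) - 112/23 = (¼)*(-87) - 112/23 = -87/4 - 112/23 = -2449/92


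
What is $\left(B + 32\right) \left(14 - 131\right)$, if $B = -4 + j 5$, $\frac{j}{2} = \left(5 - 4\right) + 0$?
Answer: $-4446$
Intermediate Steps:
$j = 2$ ($j = 2 \left(\left(5 - 4\right) + 0\right) = 2 \left(1 + 0\right) = 2 \cdot 1 = 2$)
$B = 6$ ($B = -4 + 2 \cdot 5 = -4 + 10 = 6$)
$\left(B + 32\right) \left(14 - 131\right) = \left(6 + 32\right) \left(14 - 131\right) = 38 \left(-117\right) = -4446$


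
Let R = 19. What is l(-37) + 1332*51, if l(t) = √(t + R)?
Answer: 67932 + 3*I*√2 ≈ 67932.0 + 4.2426*I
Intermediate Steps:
l(t) = √(19 + t) (l(t) = √(t + 19) = √(19 + t))
l(-37) + 1332*51 = √(19 - 37) + 1332*51 = √(-18) + 67932 = 3*I*√2 + 67932 = 67932 + 3*I*√2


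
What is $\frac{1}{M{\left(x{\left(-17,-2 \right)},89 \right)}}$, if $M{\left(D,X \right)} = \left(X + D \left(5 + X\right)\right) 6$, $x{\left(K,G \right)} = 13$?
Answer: $\frac{1}{7866} \approx 0.00012713$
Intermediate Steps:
$M{\left(D,X \right)} = 6 X + 6 D \left(5 + X\right)$
$\frac{1}{M{\left(x{\left(-17,-2 \right)},89 \right)}} = \frac{1}{6 \cdot 89 + 30 \cdot 13 + 6 \cdot 13 \cdot 89} = \frac{1}{534 + 390 + 6942} = \frac{1}{7866}$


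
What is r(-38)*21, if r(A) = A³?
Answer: -1152312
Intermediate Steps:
r(-38)*21 = (-38)³*21 = -54872*21 = -1152312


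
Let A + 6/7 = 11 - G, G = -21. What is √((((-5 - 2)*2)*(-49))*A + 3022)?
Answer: √24386 ≈ 156.16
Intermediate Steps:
A = 218/7 (A = -6/7 + (11 - 1*(-21)) = -6/7 + (11 + 21) = -6/7 + 32 = 218/7 ≈ 31.143)
√((((-5 - 2)*2)*(-49))*A + 3022) = √((((-5 - 2)*2)*(-49))*(218/7) + 3022) = √((-7*2*(-49))*(218/7) + 3022) = √(-14*(-49)*(218/7) + 3022) = √(686*(218/7) + 3022) = √(21364 + 3022) = √24386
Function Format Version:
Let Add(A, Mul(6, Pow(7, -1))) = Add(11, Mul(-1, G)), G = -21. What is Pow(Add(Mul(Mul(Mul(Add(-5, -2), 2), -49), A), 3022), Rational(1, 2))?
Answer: Pow(24386, Rational(1, 2)) ≈ 156.16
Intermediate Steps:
A = Rational(218, 7) (A = Add(Rational(-6, 7), Add(11, Mul(-1, -21))) = Add(Rational(-6, 7), Add(11, 21)) = Add(Rational(-6, 7), 32) = Rational(218, 7) ≈ 31.143)
Pow(Add(Mul(Mul(Mul(Add(-5, -2), 2), -49), A), 3022), Rational(1, 2)) = Pow(Add(Mul(Mul(Mul(Add(-5, -2), 2), -49), Rational(218, 7)), 3022), Rational(1, 2)) = Pow(Add(Mul(Mul(Mul(-7, 2), -49), Rational(218, 7)), 3022), Rational(1, 2)) = Pow(Add(Mul(Mul(-14, -49), Rational(218, 7)), 3022), Rational(1, 2)) = Pow(Add(Mul(686, Rational(218, 7)), 3022), Rational(1, 2)) = Pow(Add(21364, 3022), Rational(1, 2)) = Pow(24386, Rational(1, 2))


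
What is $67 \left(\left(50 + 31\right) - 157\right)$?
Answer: $-5092$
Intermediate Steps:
$67 \left(\left(50 + 31\right) - 157\right) = 67 \left(81 - 157\right) = 67 \left(-76\right) = -5092$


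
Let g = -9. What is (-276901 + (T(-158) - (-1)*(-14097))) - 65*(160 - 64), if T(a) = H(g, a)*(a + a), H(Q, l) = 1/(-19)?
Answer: -5647206/19 ≈ -2.9722e+5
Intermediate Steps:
H(Q, l) = -1/19
T(a) = -2*a/19 (T(a) = -(a + a)/19 = -2*a/19)
(-276901 + (T(-158) - (-1)*(-14097))) - 65*(160 - 64) = (-276901 + (-2/19*(-158) - (-1)*(-14097))) - 65*(160 - 64) = (-276901 + (316/19 - 1*14097)) - 65*96 = (-276901 + (316/19 - 14097)) - 6240 = (-276901 - 267527/19) - 6240 = -5528646/19 - 6240 = -5647206/19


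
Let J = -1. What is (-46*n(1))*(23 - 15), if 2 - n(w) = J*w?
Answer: -1104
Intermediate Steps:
n(w) = 2 + w (n(w) = 2 - (-1)*w = 2 + w)
(-46*n(1))*(23 - 15) = (-46*(2 + 1))*(23 - 15) = -46*3*8 = -138*8 = -1104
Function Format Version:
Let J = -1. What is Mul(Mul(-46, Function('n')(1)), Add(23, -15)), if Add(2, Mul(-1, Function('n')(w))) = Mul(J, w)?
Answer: -1104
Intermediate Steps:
Function('n')(w) = Add(2, w) (Function('n')(w) = Add(2, Mul(-1, Mul(-1, w))) = Add(2, w))
Mul(Mul(-46, Function('n')(1)), Add(23, -15)) = Mul(Mul(-46, Add(2, 1)), Add(23, -15)) = Mul(Mul(-46, 3), 8) = Mul(-138, 8) = -1104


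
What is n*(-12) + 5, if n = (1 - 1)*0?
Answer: 5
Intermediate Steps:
n = 0 (n = 0*0 = 0)
n*(-12) + 5 = 0*(-12) + 5 = 0 + 5 = 5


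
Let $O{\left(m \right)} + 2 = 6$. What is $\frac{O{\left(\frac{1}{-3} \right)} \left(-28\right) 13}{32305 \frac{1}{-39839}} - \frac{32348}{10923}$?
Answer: $\frac{6951098812}{3877665} \approx 1792.6$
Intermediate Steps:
$O{\left(m \right)} = 4$ ($O{\left(m \right)} = -2 + 6 = 4$)
$\frac{O{\left(\frac{1}{-3} \right)} \left(-28\right) 13}{32305 \frac{1}{-39839}} - \frac{32348}{10923} = \frac{4 \left(-28\right) 13}{32305 \frac{1}{-39839}} - \frac{32348}{10923} = \frac{\left(-112\right) 13}{32305 \left(- \frac{1}{39839}\right)} - \frac{32348}{10923} = - \frac{1456}{- \frac{32305}{39839}} - \frac{32348}{10923} = \left(-1456\right) \left(- \frac{39839}{32305}\right) - \frac{32348}{10923} = \frac{637424}{355} - \frac{32348}{10923} = \frac{6951098812}{3877665}$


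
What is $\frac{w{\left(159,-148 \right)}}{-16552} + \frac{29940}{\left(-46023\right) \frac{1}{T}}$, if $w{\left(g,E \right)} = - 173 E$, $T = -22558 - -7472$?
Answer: $\frac{622911964899}{63481058} \approx 9812.6$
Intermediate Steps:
$T = -15086$ ($T = -22558 + 7472 = -15086$)
$\frac{w{\left(159,-148 \right)}}{-16552} + \frac{29940}{\left(-46023\right) \frac{1}{T}} = \frac{\left(-173\right) \left(-148\right)}{-16552} + \frac{29940}{\left(-46023\right) \frac{1}{-15086}} = 25604 \left(- \frac{1}{16552}\right) + \frac{29940}{\left(-46023\right) \left(- \frac{1}{15086}\right)} = - \frac{6401}{4138} + \frac{29940}{\frac{46023}{15086}} = - \frac{6401}{4138} + 29940 \cdot \frac{15086}{46023} = - \frac{6401}{4138} + \frac{150558280}{15341} = \frac{622911964899}{63481058}$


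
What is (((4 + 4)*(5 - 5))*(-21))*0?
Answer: 0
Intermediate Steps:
(((4 + 4)*(5 - 5))*(-21))*0 = ((8*0)*(-21))*0 = (0*(-21))*0 = 0*0 = 0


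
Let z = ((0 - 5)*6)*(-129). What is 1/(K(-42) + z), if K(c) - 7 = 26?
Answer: 1/3903 ≈ 0.00025621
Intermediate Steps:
K(c) = 33 (K(c) = 7 + 26 = 33)
z = 3870 (z = -5*6*(-129) = -30*(-129) = 3870)
1/(K(-42) + z) = 1/(33 + 3870) = 1/3903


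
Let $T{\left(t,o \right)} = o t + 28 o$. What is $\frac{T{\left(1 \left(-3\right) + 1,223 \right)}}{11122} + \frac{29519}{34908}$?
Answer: $\frac{265353451}{194123388} \approx 1.3669$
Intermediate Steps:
$T{\left(t,o \right)} = 28 o + o t$
$\frac{T{\left(1 \left(-3\right) + 1,223 \right)}}{11122} + \frac{29519}{34908} = \frac{223 \left(28 + \left(1 \left(-3\right) + 1\right)\right)}{11122} + \frac{29519}{34908} = 223 \left(28 + \left(-3 + 1\right)\right) \frac{1}{11122} + 29519 \cdot \frac{1}{34908} = 223 \left(28 - 2\right) \frac{1}{11122} + \frac{29519}{34908} = 223 \cdot 26 \cdot \frac{1}{11122} + \frac{29519}{34908} = 5798 \cdot \frac{1}{11122} + \frac{29519}{34908} = \frac{2899}{5561} + \frac{29519}{34908} = \frac{265353451}{194123388}$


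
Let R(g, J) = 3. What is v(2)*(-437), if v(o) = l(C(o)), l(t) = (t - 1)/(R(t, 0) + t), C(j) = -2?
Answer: 1311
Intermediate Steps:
l(t) = (-1 + t)/(3 + t) (l(t) = (t - 1)/(3 + t) = (-1 + t)/(3 + t))
v(o) = -3 (v(o) = (-1 - 2)/(3 - 2) = -3/1 = 1*(-3) = -3)
v(2)*(-437) = -3*(-437) = 1311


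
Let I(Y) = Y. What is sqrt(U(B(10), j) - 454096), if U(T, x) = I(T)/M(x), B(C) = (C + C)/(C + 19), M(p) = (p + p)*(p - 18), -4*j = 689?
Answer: 44*I*sqrt(54230808169414331)/15205541 ≈ 673.87*I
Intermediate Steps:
j = -689/4 (j = -1/4*689 = -689/4 ≈ -172.25)
M(p) = 2*p*(-18 + p) (M(p) = (2*p)*(-18 + p) = 2*p*(-18 + p))
B(C) = 2*C/(19 + C) (B(C) = (2*C)/(19 + C) = 2*C/(19 + C))
U(T, x) = T/(2*x*(-18 + x)) (U(T, x) = T/((2*x*(-18 + x))) = T*(1/(2*x*(-18 + x))) = T/(2*x*(-18 + x)))
sqrt(U(B(10), j) - 454096) = sqrt((2*10/(19 + 10))/(2*(-689/4)*(-18 - 689/4)) - 454096) = sqrt((1/2)*(2*10/29)*(-4/689)/(-761/4) - 454096) = sqrt((1/2)*(2*10*(1/29))*(-4/689)*(-4/761) - 454096) = sqrt((1/2)*(20/29)*(-4/689)*(-4/761) - 454096) = sqrt(160/15205541 - 454096) = sqrt(-6904775345776/15205541) = 44*I*sqrt(54230808169414331)/15205541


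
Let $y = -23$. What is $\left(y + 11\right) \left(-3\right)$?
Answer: $36$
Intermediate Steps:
$\left(y + 11\right) \left(-3\right) = \left(-23 + 11\right) \left(-3\right) = \left(-12\right) \left(-3\right) = 36$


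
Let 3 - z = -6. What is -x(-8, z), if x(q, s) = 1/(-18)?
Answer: 1/18 ≈ 0.055556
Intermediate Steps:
z = 9 (z = 3 - 1*(-6) = 3 + 6 = 9)
x(q, s) = -1/18
-x(-8, z) = -1*(-1/18) = 1/18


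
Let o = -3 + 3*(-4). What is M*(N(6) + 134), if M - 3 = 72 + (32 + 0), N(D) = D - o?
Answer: 16585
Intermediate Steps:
o = -15 (o = -3 - 12 = -15)
N(D) = 15 + D (N(D) = D - 1*(-15) = D + 15 = 15 + D)
M = 107 (M = 3 + (72 + (32 + 0)) = 3 + (72 + 32) = 3 + 104 = 107)
M*(N(6) + 134) = 107*((15 + 6) + 134) = 107*(21 + 134) = 107*155 = 16585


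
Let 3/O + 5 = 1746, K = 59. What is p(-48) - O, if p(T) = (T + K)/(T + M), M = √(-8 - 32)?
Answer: -115785/510113 - 11*I*√10/1172 ≈ -0.22698 - 0.02968*I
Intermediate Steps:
O = 3/1741 (O = 3/(-5 + 1746) = 3/1741 ≈ 0.0017231)
M = 2*I*√10 (M = √(-40) = 2*I*√10 ≈ 6.3246*I)
p(T) = (59 + T)/(T + 2*I*√10) (p(T) = (T + 59)/(T + 2*I*√10) = (59 + T)/(T + 2*I*√10))
p(-48) - O = (59 - 48)/(-48 + 2*I*√10) - 1*3/1741 = 11/(-48 + 2*I*√10) - 3/1741 = -3/1741 + 11/(-48 + 2*I*√10)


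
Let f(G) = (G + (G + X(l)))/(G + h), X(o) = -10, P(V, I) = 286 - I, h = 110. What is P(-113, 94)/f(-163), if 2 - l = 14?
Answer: 212/7 ≈ 30.286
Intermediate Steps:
l = -12 (l = 2 - 1*14 = 2 - 14 = -12)
f(G) = (-10 + 2*G)/(110 + G) (f(G) = (G + (G - 10))/(G + 110) = (G + (-10 + G))/(110 + G) = (-10 + 2*G)/(110 + G))
P(-113, 94)/f(-163) = (286 - 1*94)/((2*(-5 - 163)/(110 - 163))) = (286 - 94)/((2*(-168)/(-53))) = 192/((2*(-1/53)*(-168))) = 192/(336/53) = 192*(53/336) = 212/7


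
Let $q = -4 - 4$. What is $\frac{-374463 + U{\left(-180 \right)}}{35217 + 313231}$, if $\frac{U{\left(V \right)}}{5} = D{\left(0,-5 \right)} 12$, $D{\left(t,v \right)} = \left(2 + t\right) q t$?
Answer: $- \frac{374463}{348448} \approx -1.0747$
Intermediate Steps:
$q = -8$
$D{\left(t,v \right)} = t \left(-16 - 8 t\right)$ ($D{\left(t,v \right)} = \left(2 + t\right) \left(-8\right) t = \left(-16 - 8 t\right) t = t \left(-16 - 8 t\right)$)
$U{\left(V \right)} = 0$ ($U{\left(V \right)} = 5 \left(-8\right) 0 \left(2 + 0\right) 12 = 5 \left(-8\right) 0 \cdot 2 \cdot 12 = 5 \cdot 0 \cdot 12 = 5 \cdot 0 = 0$)
$\frac{-374463 + U{\left(-180 \right)}}{35217 + 313231} = \frac{-374463 + 0}{35217 + 313231} = - \frac{374463}{348448}$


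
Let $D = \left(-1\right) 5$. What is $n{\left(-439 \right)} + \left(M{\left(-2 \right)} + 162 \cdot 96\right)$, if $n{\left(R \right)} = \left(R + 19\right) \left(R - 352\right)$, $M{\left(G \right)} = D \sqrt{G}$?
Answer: $347772 - 5 i \sqrt{2} \approx 3.4777 \cdot 10^{5} - 7.0711 i$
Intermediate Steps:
$D = -5$
$M{\left(G \right)} = - 5 \sqrt{G}$
$n{\left(R \right)} = \left(-352 + R\right) \left(19 + R\right)$ ($n{\left(R \right)} = \left(19 + R\right) \left(-352 + R\right) = \left(-352 + R\right) \left(19 + R\right)$)
$n{\left(-439 \right)} + \left(M{\left(-2 \right)} + 162 \cdot 96\right) = \left(-6688 + \left(-439\right)^{2} - -146187\right) + \left(- 5 \sqrt{-2} + 162 \cdot 96\right) = \left(-6688 + 192721 + 146187\right) + \left(- 5 i \sqrt{2} + 15552\right) = 332220 + \left(- 5 i \sqrt{2} + 15552\right) = 332220 + \left(15552 - 5 i \sqrt{2}\right) = 347772 - 5 i \sqrt{2}$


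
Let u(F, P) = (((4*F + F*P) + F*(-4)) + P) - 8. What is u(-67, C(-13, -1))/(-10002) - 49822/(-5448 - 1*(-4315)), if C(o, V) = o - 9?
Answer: 248341796/5666133 ≈ 43.829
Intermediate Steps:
C(o, V) = -9 + o
u(F, P) = -8 + P + F*P (u(F, P) = (((4*F + F*P) - 4*F) + P) - 8 = (F*P + P) - 8 = (P + F*P) - 8 = -8 + P + F*P)
u(-67, C(-13, -1))/(-10002) - 49822/(-5448 - 1*(-4315)) = (-8 + (-9 - 13) - 67*(-9 - 13))/(-10002) - 49822/(-5448 - 1*(-4315)) = (-8 - 22 - 67*(-22))*(-1/10002) - 49822/(-5448 + 4315) = (-8 - 22 + 1474)*(-1/10002) - 49822/(-1133) = 1444*(-1/10002) - 49822*(-1/1133) = -722/5001 + 49822/1133 = 248341796/5666133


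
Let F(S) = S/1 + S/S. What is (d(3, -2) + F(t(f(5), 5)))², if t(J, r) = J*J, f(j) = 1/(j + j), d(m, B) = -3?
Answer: 39601/10000 ≈ 3.9601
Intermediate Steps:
f(j) = 1/(2*j)
t(J, r) = J²
F(S) = 1 + S (F(S) = S*1 + 1 = S + 1 = 1 + S)
(d(3, -2) + F(t(f(5), 5)))² = (-3 + (1 + ((½)/5)²))² = (-3 + (1 + ((½)*(⅕))²))² = (-3 + (1 + (⅒)²))² = (-3 + (1 + 1/100))² = (-3 + 101/100)² = (-199/100)² = 39601/10000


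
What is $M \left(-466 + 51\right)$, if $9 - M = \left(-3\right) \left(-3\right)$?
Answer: $0$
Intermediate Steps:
$M = 0$ ($M = 9 - \left(-3\right) \left(-3\right) = 9 - 9 = 0$)
$M \left(-466 + 51\right) = 0 \left(-466 + 51\right) = 0 \left(-415\right) = 0$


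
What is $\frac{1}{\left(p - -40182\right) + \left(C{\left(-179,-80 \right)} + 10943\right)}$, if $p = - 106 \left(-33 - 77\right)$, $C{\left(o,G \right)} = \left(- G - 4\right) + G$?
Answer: $\frac{1}{62781} \approx 1.5928 \cdot 10^{-5}$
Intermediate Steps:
$C{\left(o,G \right)} = -4$ ($C{\left(o,G \right)} = \left(-4 - G\right) + G = -4$)
$p = 11660$ ($p = \left(-106\right) \left(-110\right) = 11660$)
$\frac{1}{\left(p - -40182\right) + \left(C{\left(-179,-80 \right)} + 10943\right)} = \frac{1}{\left(11660 - -40182\right) + \left(-4 + 10943\right)} = \frac{1}{\left(11660 + 40182\right) + 10939} = \frac{1}{51842 + 10939} = \frac{1}{62781}$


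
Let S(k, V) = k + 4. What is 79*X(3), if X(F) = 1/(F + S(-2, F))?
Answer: 79/5 ≈ 15.800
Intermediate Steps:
S(k, V) = 4 + k
X(F) = 1/(2 + F) (X(F) = 1/(F + (4 - 2)) = 1/(F + 2) = 1/(2 + F))
79*X(3) = 79/(2 + 3) = 79/5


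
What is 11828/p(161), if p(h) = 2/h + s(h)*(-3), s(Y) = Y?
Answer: -1904308/77761 ≈ -24.489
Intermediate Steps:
p(h) = -3*h + 2/h (p(h) = 2/h + h*(-3) = 2/h - 3*h = -3*h + 2/h)
11828/p(161) = 11828/(-3*161 + 2/161) = 11828/(-483 + 2*(1/161)) = 11828/(-483 + 2/161) = 11828/(-77761/161) = 11828*(-161/77761) = -1904308/77761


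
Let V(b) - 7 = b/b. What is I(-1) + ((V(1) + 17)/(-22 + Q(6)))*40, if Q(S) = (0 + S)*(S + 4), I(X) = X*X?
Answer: 519/19 ≈ 27.316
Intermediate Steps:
I(X) = X²
Q(S) = S*(4 + S)
V(b) = 8 (V(b) = 7 + b/b = 7 + 1 = 8)
I(-1) + ((V(1) + 17)/(-22 + Q(6)))*40 = (-1)² + ((8 + 17)/(-22 + 6*(4 + 6)))*40 = 1 + (25/(-22 + 6*10))*40 = 1 + (25/(-22 + 60))*40 = 1 + (25/38)*40 = 1 + 500/19 = 519/19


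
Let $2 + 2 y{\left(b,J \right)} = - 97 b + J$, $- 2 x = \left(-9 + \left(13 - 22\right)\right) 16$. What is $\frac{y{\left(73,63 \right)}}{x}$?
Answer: $- \frac{195}{8} \approx -24.375$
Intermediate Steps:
$x = 144$ ($x = - \frac{\left(-9 + \left(13 - 22\right)\right) 16}{2} = - \frac{\left(-9 - 9\right) 16}{2} = - \frac{\left(-18\right) 16}{2} = \left(- \frac{1}{2}\right) \left(-288\right) = 144$)
$y{\left(b,J \right)} = -1 + \frac{J}{2} - \frac{97 b}{2}$ ($y{\left(b,J \right)} = -1 + \frac{- 97 b + J}{2} = -1 + \frac{J - 97 b}{2} = -1 + \left(\frac{J}{2} - \frac{97 b}{2}\right) = -1 + \frac{J}{2} - \frac{97 b}{2}$)
$\frac{y{\left(73,63 \right)}}{x} = \frac{-1 + \frac{1}{2} \cdot 63 - \frac{7081}{2}}{144} = \left(-1 + \frac{63}{2} - \frac{7081}{2}\right) \frac{1}{144} = \left(-3510\right) \frac{1}{144} = - \frac{195}{8}$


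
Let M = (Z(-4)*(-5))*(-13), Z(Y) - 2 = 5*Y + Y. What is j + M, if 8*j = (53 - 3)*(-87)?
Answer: -7895/4 ≈ -1973.8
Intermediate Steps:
Z(Y) = 2 + 6*Y (Z(Y) = 2 + (5*Y + Y) = 2 + 6*Y)
j = -2175/4 (j = ((53 - 3)*(-87))/8 = (50*(-87))/8 = (1/8)*(-4350) = -2175/4 ≈ -543.75)
M = -1430 (M = ((2 + 6*(-4))*(-5))*(-13) = ((2 - 24)*(-5))*(-13) = -22*(-5)*(-13) = 110*(-13) = -1430)
j + M = -2175/4 - 1430 = -7895/4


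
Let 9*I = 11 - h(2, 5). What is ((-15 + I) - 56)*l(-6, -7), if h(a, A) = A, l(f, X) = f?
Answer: 422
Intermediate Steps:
I = 2/3 (I = (11 - 1*5)/9 = (11 - 5)/9 = (1/9)*6 = 2/3 ≈ 0.66667)
((-15 + I) - 56)*l(-6, -7) = ((-15 + 2/3) - 56)*(-6) = (-43/3 - 56)*(-6) = -211/3*(-6) = 422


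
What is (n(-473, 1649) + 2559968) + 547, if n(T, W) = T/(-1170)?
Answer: 2995803023/1170 ≈ 2.5605e+6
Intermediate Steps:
n(T, W) = -T/1170 (n(T, W) = T*(-1/1170) = -T/1170)
(n(-473, 1649) + 2559968) + 547 = (-1/1170*(-473) + 2559968) + 547 = (473/1170 + 2559968) + 547 = 2995163033/1170 + 547 = 2995803023/1170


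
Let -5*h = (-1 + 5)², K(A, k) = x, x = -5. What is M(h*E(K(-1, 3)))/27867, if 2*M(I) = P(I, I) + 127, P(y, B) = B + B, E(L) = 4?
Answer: 169/92890 ≈ 0.0018194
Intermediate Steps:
K(A, k) = -5
h = -16/5 (h = -(-1 + 5)²/5 = -⅕*4² = -⅕*16 = -16/5 ≈ -3.2000)
P(y, B) = 2*B
M(I) = 127/2 + I (M(I) = (2*I + 127)/2 = (127 + 2*I)/2 = 127/2 + I)
M(h*E(K(-1, 3)))/27867 = (127/2 - 16/5*4)/27867 = (127/2 - 64/5)*(1/27867) = (507/10)*(1/27867) = 169/92890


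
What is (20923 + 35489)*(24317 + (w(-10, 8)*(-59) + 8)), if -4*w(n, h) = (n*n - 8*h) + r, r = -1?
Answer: 1401344595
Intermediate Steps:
w(n, h) = ¼ + 2*h - n²/4 (w(n, h) = -((n*n - 8*h) - 1)/4 = -((n² - 8*h) - 1)/4 = -(-1 + n² - 8*h)/4 = ¼ + 2*h - n²/4)
(20923 + 35489)*(24317 + (w(-10, 8)*(-59) + 8)) = (20923 + 35489)*(24317 + ((¼ + 2*8 - ¼*(-10)²)*(-59) + 8)) = 56412*(24317 + ((¼ + 16 - ¼*100)*(-59) + 8)) = 56412*(24317 + ((¼ + 16 - 25)*(-59) + 8)) = 56412*(24317 + (-35/4*(-59) + 8)) = 56412*(24317 + (2065/4 + 8)) = 56412*(24317 + 2097/4) = 56412*(99365/4) = 1401344595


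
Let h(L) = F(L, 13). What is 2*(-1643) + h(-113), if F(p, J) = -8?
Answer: -3294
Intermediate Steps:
h(L) = -8
2*(-1643) + h(-113) = 2*(-1643) - 8 = -3286 - 8 = -3294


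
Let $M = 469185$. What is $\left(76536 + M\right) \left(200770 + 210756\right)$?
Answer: $224578380246$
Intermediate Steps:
$\left(76536 + M\right) \left(200770 + 210756\right) = \left(76536 + 469185\right) \left(200770 + 210756\right) = 545721 \cdot 411526 = 224578380246$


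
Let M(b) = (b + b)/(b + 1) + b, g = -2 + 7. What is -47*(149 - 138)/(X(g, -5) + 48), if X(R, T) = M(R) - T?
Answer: -1551/179 ≈ -8.6648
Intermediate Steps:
g = 5
M(b) = b + 2*b/(1 + b) (M(b) = (2*b)/(1 + b) + b = 2*b/(1 + b) + b = b + 2*b/(1 + b))
X(R, T) = -T + R*(3 + R)/(1 + R) (X(R, T) = R*(3 + R)/(1 + R) - T = -T + R*(3 + R)/(1 + R))
-47*(149 - 138)/(X(g, -5) + 48) = -47*(149 - 138)/((5*(3 + 5) - 1*(-5)*(1 + 5))/(1 + 5) + 48) = -517/((5*8 - 1*(-5)*6)/6 + 48) = -517/((40 + 30)/6 + 48) = -517/((⅙)*70 + 48) = -517/(35/3 + 48) = -517/179/3 = -517*3/179 = -47*33/179 = -1551/179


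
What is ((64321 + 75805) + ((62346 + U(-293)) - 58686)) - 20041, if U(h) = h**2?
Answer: 209594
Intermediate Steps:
((64321 + 75805) + ((62346 + U(-293)) - 58686)) - 20041 = ((64321 + 75805) + ((62346 + (-293)**2) - 58686)) - 20041 = (140126 + ((62346 + 85849) - 58686)) - 20041 = (140126 + (148195 - 58686)) - 20041 = (140126 + 89509) - 20041 = 229635 - 20041 = 209594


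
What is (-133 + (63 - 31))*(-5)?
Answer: 505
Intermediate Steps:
(-133 + (63 - 31))*(-5) = (-133 + 32)*(-5) = -101*(-5) = 505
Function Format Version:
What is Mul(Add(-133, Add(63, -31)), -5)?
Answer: 505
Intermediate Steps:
Mul(Add(-133, Add(63, -31)), -5) = Mul(Add(-133, 32), -5) = Mul(-101, -5) = 505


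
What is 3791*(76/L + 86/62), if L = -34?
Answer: -99681/31 ≈ -3215.5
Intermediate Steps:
3791*(76/L + 86/62) = 3791*(76/(-34) + 86/62) = 3791*(76*(-1/34) + 86*(1/62)) = 3791*(-38/17 + 43/31) = 3791*(-447/527) = -99681/31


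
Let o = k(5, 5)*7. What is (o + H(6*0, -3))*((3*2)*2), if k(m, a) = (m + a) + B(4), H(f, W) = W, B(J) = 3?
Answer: 1056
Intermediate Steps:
k(m, a) = 3 + a + m (k(m, a) = (m + a) + 3 = (a + m) + 3 = 3 + a + m)
o = 91 (o = (3 + 5 + 5)*7 = 13*7 = 91)
(o + H(6*0, -3))*((3*2)*2) = (91 - 3)*((3*2)*2) = 88*(6*2) = 88*12 = 1056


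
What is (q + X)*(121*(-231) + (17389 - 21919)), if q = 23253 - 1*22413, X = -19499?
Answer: 606062979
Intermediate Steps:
q = 840 (q = 23253 - 22413 = 840)
(q + X)*(121*(-231) + (17389 - 21919)) = (840 - 19499)*(121*(-231) + (17389 - 21919)) = -18659*(-27951 - 4530) = -18659*(-32481) = 606062979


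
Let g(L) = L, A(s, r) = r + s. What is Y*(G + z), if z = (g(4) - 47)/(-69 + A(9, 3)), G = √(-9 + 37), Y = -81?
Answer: -1161/19 - 162*√7 ≈ -489.72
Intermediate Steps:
G = 2*√7 (G = √28 = 2*√7 ≈ 5.2915)
z = 43/57 (z = (4 - 47)/(-69 + (3 + 9)) = -43/(-69 + 12) = -43/(-57) = -43*(-1/57) = 43/57 ≈ 0.75439)
Y*(G + z) = -81*(2*√7 + 43/57) = -81*(43/57 + 2*√7) = -1161/19 - 162*√7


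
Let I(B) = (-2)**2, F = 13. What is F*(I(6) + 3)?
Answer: 91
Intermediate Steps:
I(B) = 4
F*(I(6) + 3) = 13*(4 + 3) = 13*7 = 91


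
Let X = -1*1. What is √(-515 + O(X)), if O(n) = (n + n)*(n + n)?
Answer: I*√511 ≈ 22.605*I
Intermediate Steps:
X = -1
O(n) = 4*n² (O(n) = (2*n)*(2*n) = 4*n²)
√(-515 + O(X)) = √(-515 + 4*(-1)²) = √(-515 + 4*1) = √(-515 + 4) = √(-511) = I*√511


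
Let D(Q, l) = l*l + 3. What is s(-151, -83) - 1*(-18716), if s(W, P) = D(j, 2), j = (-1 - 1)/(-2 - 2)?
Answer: 18723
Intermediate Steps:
j = ½ (j = -2/(-4) = -2*(-¼) = ½ ≈ 0.50000)
D(Q, l) = 3 + l² (D(Q, l) = l² + 3 = 3 + l²)
s(W, P) = 7 (s(W, P) = 3 + 2² = 3 + 4 = 7)
s(-151, -83) - 1*(-18716) = 7 - 1*(-18716) = 7 + 18716 = 18723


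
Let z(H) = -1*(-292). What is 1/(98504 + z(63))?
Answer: 1/98796 ≈ 1.0122e-5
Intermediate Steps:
z(H) = 292
1/(98504 + z(63)) = 1/(98504 + 292) = 1/98796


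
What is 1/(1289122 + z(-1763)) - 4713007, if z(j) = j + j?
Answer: -6059022947171/1285596 ≈ -4.7130e+6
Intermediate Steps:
z(j) = 2*j
1/(1289122 + z(-1763)) - 4713007 = 1/(1289122 + 2*(-1763)) - 4713007 = 1/(1289122 - 3526) - 4713007 = 1/1285596 - 4713007 = -6059022947171/1285596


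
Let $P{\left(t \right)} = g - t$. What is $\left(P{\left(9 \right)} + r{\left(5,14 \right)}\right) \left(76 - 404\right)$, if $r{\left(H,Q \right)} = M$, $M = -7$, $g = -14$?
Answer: $9840$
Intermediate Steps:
$P{\left(t \right)} = -14 - t$
$r{\left(H,Q \right)} = -7$
$\left(P{\left(9 \right)} + r{\left(5,14 \right)}\right) \left(76 - 404\right) = \left(\left(-14 - 9\right) - 7\right) \left(76 - 404\right) = \left(\left(-14 - 9\right) - 7\right) \left(-328\right) = \left(-23 - 7\right) \left(-328\right) = \left(-30\right) \left(-328\right) = 9840$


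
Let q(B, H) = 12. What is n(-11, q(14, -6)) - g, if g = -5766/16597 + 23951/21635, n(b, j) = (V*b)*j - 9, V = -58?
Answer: 2745582131128/359076095 ≈ 7646.2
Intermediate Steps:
n(b, j) = -9 - 58*b*j (n(b, j) = (-58*b)*j - 9 = -58*b*j - 9 = -9 - 58*b*j)
g = 272767337/359076095 (g = -5766*1/16597 + 23951*(1/21635) = -5766/16597 + 23951/21635 = 272767337/359076095 ≈ 0.75964)
n(-11, q(14, -6)) - g = (-9 - 58*(-11)*12) - 1*272767337/359076095 = (-9 + 7656) - 272767337/359076095 = 7647 - 272767337/359076095 = 2745582131128/359076095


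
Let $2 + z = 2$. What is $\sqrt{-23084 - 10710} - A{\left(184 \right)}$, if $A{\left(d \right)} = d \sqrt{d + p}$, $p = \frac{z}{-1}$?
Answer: $- 368 \sqrt{46} + i \sqrt{33794} \approx -2495.9 + 183.83 i$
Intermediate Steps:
$z = 0$ ($z = -2 + 2 = 0$)
$p = 0$ ($p = \frac{0}{-1} = 0 \left(-1\right) = 0$)
$A{\left(d \right)} = d^{\frac{3}{2}}$ ($A{\left(d \right)} = d \sqrt{d + 0} = d \sqrt{d} = d^{\frac{3}{2}}$)
$\sqrt{-23084 - 10710} - A{\left(184 \right)} = \sqrt{-23084 - 10710} - 184^{\frac{3}{2}} = \sqrt{-33794} - 368 \sqrt{46} = i \sqrt{33794} - 368 \sqrt{46} = - 368 \sqrt{46} + i \sqrt{33794}$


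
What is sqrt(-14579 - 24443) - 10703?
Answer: -10703 + I*sqrt(39022) ≈ -10703.0 + 197.54*I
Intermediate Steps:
sqrt(-14579 - 24443) - 10703 = sqrt(-39022) - 10703 = I*sqrt(39022) - 10703 = -10703 + I*sqrt(39022)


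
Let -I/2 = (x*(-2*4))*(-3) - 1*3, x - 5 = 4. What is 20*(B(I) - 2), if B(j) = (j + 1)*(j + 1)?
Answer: 3612460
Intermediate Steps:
x = 9 (x = 5 + 4 = 9)
I = -426 (I = -2*((9*(-2*4))*(-3) - 1*3) = -2*((9*(-8))*(-3) - 3) = -2*(-72*(-3) - 3) = -2*(216 - 3) = -2*213 = -426)
B(j) = (1 + j)**2 (B(j) = (1 + j)*(1 + j) = (1 + j)**2)
20*(B(I) - 2) = 20*((1 - 426)**2 - 2) = 20*((-425)**2 - 2) = 20*(180625 - 2) = 20*180623 = 3612460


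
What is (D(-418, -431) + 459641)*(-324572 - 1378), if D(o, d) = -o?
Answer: -149956231050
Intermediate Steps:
(D(-418, -431) + 459641)*(-324572 - 1378) = (-1*(-418) + 459641)*(-324572 - 1378) = (418 + 459641)*(-325950) = 460059*(-325950) = -149956231050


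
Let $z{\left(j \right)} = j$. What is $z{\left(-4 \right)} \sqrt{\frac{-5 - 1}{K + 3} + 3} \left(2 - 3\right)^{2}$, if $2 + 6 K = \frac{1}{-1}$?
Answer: $- \frac{4 \sqrt{15}}{5} \approx -3.0984$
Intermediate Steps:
$K = - \frac{1}{2}$ ($K = - \frac{1}{3} + \frac{1}{6 \left(-1\right)} = - \frac{1}{3} + \frac{1}{6} \left(-1\right) = - \frac{1}{3} - \frac{1}{6} = - \frac{1}{2} \approx -0.5$)
$z{\left(-4 \right)} \sqrt{\frac{-5 - 1}{K + 3} + 3} \left(2 - 3\right)^{2} = - 4 \sqrt{\frac{-5 - 1}{- \frac{1}{2} + 3} + 3} \left(2 - 3\right)^{2} = - 4 \sqrt{- \frac{6}{\frac{5}{2}} + 3} \left(-1\right)^{2} = - 4 \sqrt{\left(-6\right) \frac{2}{5} + 3} \cdot 1 = - 4 \sqrt{- \frac{12}{5} + 3} \cdot 1 = - 4 \sqrt{\frac{3}{5}} \cdot 1 = - 4 \frac{\sqrt{15}}{5} \cdot 1 = - \frac{4 \sqrt{15}}{5} \cdot 1 = - \frac{4 \sqrt{15}}{5}$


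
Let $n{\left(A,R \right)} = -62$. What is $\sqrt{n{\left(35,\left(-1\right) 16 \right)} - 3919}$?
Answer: $i \sqrt{3981} \approx 63.095 i$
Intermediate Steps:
$\sqrt{n{\left(35,\left(-1\right) 16 \right)} - 3919} = \sqrt{-62 - 3919} = \sqrt{-3981} = i \sqrt{3981}$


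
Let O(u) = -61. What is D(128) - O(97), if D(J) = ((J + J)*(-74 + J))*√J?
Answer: 61 + 110592*√2 ≈ 1.5646e+5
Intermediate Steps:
D(J) = 2*J^(3/2)*(-74 + J) (D(J) = ((2*J)*(-74 + J))*√J = (2*J*(-74 + J))*√J = 2*J^(3/2)*(-74 + J))
D(128) - O(97) = 2*128^(3/2)*(-74 + 128) - 1*(-61) = 2*(1024*√2)*54 + 61 = 110592*√2 + 61 = 61 + 110592*√2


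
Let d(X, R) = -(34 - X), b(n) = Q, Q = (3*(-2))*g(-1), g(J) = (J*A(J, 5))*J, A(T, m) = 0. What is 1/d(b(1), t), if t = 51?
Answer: -1/34 ≈ -0.029412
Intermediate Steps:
g(J) = 0 (g(J) = (J*0)*J = 0*J = 0)
Q = 0 (Q = (3*(-2))*0 = -6*0 = 0)
b(n) = 0
d(X, R) = -34 + X
1/d(b(1), t) = 1/(-34 + 0) = 1/(-34) = -1/34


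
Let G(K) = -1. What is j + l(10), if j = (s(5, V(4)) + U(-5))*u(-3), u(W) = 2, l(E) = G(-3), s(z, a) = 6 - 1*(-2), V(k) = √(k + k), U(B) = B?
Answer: 5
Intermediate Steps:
V(k) = √2*√k (V(k) = √(2*k) = √2*√k)
s(z, a) = 8 (s(z, a) = 6 + 2 = 8)
l(E) = -1
j = 6 (j = (8 - 5)*2 = 3*2 = 6)
j + l(10) = 6 - 1 = 5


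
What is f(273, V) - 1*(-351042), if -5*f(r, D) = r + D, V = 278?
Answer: 1754659/5 ≈ 3.5093e+5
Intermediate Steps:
f(r, D) = -D/5 - r/5 (f(r, D) = -(r + D)/5 = -(D + r)/5 = -D/5 - r/5)
f(273, V) - 1*(-351042) = (-⅕*278 - ⅕*273) - 1*(-351042) = (-278/5 - 273/5) + 351042 = -551/5 + 351042 = 1754659/5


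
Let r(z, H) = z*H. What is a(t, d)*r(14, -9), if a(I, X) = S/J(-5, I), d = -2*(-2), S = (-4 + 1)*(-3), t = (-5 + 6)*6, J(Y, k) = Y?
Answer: 1134/5 ≈ 226.80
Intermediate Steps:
t = 6 (t = 1*6 = 6)
S = 9 (S = -3*(-3) = 9)
r(z, H) = H*z
d = 4
a(I, X) = -9/5 (a(I, X) = 9/(-5) = 9*(-1/5) = -9/5)
a(t, d)*r(14, -9) = -(-81)*14/5 = -9/5*(-126) = 1134/5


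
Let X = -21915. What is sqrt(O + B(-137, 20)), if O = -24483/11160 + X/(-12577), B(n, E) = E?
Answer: 197*sqrt(275654007870)/23393220 ≈ 4.4214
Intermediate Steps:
O = -21117097/46786440 (O = -24483/11160 - 21915/(-12577) = -24483*1/11160 - 21915*(-1/12577) = -8161/3720 + 21915/12577 = -21117097/46786440 ≈ -0.45135)
sqrt(O + B(-137, 20)) = sqrt(-21117097/46786440 + 20) = sqrt(914611703/46786440) = 197*sqrt(275654007870)/23393220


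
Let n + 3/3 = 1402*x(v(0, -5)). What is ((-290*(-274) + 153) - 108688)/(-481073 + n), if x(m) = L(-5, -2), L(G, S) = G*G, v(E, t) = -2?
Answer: 29075/446024 ≈ 0.065187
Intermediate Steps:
L(G, S) = G²
x(m) = 25 (x(m) = (-5)² = 25)
n = 35049 (n = -1 + 1402*25 = -1 + 35050 = 35049)
((-290*(-274) + 153) - 108688)/(-481073 + n) = ((-290*(-274) + 153) - 108688)/(-481073 + 35049) = ((79460 + 153) - 108688)/(-446024) = (79613 - 108688)*(-1/446024) = -29075*(-1/446024) = 29075/446024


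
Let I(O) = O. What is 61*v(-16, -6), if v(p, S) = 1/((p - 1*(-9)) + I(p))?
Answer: -61/23 ≈ -2.6522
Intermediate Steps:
v(p, S) = 1/(9 + 2*p) (v(p, S) = 1/((p - 1*(-9)) + p) = 1/((p + 9) + p) = 1/((9 + p) + p) = 1/(9 + 2*p))
61*v(-16, -6) = 61/(9 + 2*(-16)) = 61/(9 - 32) = 61/(-23) = 61*(-1/23) = -61/23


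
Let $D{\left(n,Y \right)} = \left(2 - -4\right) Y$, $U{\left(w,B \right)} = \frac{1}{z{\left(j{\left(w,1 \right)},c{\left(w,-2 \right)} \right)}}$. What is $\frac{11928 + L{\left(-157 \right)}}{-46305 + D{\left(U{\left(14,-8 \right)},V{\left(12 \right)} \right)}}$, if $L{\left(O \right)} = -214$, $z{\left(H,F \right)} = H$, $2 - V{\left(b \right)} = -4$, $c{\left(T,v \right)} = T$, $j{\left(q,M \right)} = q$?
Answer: $- \frac{11714}{46269} \approx -0.25317$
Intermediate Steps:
$V{\left(b \right)} = 6$ ($V{\left(b \right)} = 2 - -4 = 2 + 4 = 6$)
$U{\left(w,B \right)} = \frac{1}{w}$
$D{\left(n,Y \right)} = 6 Y$ ($D{\left(n,Y \right)} = \left(2 + 4\right) Y = 6 Y$)
$\frac{11928 + L{\left(-157 \right)}}{-46305 + D{\left(U{\left(14,-8 \right)},V{\left(12 \right)} \right)}} = \frac{11928 - 214}{-46305 + 6 \cdot 6} = \frac{11714}{-46305 + 36} = \frac{11714}{-46269} = 11714 \left(- \frac{1}{46269}\right) = - \frac{11714}{46269}$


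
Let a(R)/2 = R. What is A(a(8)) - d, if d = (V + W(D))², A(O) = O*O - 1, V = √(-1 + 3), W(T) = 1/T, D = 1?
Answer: 252 - 2*√2 ≈ 249.17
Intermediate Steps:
a(R) = 2*R
W(T) = 1/T
V = √2 ≈ 1.4142
A(O) = -1 + O² (A(O) = O² - 1 = -1 + O²)
d = (1 + √2)² (d = (√2 + 1/1)² = (√2 + 1)² = (1 + √2)² ≈ 5.8284)
A(a(8)) - d = (-1 + (2*8)²) - (1 + √2)² = (-1 + 16²) - (1 + √2)² = (-1 + 256) - (1 + √2)² = 255 - (1 + √2)²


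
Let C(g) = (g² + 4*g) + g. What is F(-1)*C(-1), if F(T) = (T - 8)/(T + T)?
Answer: -18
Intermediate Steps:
C(g) = g² + 5*g
F(T) = (-8 + T)/(2*T) (F(T) = (-8 + T)/((2*T)) = (-8 + T)*(1/(2*T)) = (-8 + T)/(2*T))
F(-1)*C(-1) = ((½)*(-8 - 1)/(-1))*(-(5 - 1)) = ((½)*(-1)*(-9))*(-1*4) = (9/2)*(-4) = -18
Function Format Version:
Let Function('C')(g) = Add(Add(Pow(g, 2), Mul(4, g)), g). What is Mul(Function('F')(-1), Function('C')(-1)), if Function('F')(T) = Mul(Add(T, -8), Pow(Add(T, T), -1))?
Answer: -18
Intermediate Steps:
Function('C')(g) = Add(Pow(g, 2), Mul(5, g))
Function('F')(T) = Mul(Rational(1, 2), Pow(T, -1), Add(-8, T)) (Function('F')(T) = Mul(Add(-8, T), Pow(Mul(2, T), -1)) = Mul(Add(-8, T), Mul(Rational(1, 2), Pow(T, -1))) = Mul(Rational(1, 2), Pow(T, -1), Add(-8, T)))
Mul(Function('F')(-1), Function('C')(-1)) = Mul(Mul(Rational(1, 2), Pow(-1, -1), Add(-8, -1)), Mul(-1, Add(5, -1))) = Mul(Mul(Rational(1, 2), -1, -9), Mul(-1, 4)) = Mul(Rational(9, 2), -4) = -18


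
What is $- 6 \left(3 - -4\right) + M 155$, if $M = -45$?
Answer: $-7017$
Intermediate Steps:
$- 6 \left(3 - -4\right) + M 155 = - 6 \left(3 - -4\right) - 6975 = - 6 \left(3 + 4\right) - 6975 = \left(-6\right) 7 - 6975 = -42 - 6975 = -7017$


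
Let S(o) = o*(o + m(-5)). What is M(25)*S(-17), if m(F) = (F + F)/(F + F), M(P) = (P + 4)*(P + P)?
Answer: 394400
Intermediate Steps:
M(P) = 2*P*(4 + P) (M(P) = (4 + P)*(2*P) = 2*P*(4 + P))
m(F) = 1 (m(F) = (2*F)/((2*F)) = (2*F)*(1/(2*F)) = 1)
S(o) = o*(1 + o) (S(o) = o*(o + 1) = o*(1 + o))
M(25)*S(-17) = (2*25*(4 + 25))*(-17*(1 - 17)) = (2*25*29)*(-17*(-16)) = 1450*272 = 394400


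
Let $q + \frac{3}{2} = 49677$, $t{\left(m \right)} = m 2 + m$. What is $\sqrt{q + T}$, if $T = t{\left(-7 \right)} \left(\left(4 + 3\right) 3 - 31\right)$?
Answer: $\frac{\sqrt{199542}}{2} \approx 223.35$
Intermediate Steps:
$t{\left(m \right)} = 3 m$ ($t{\left(m \right)} = 2 m + m = 3 m$)
$T = 210$ ($T = 3 \left(-7\right) \left(\left(4 + 3\right) 3 - 31\right) = - 21 \left(7 \cdot 3 - 31\right) = - 21 \left(21 - 31\right) = \left(-21\right) \left(-10\right) = 210$)
$q = \frac{99351}{2}$ ($q = - \frac{3}{2} + 49677 = \frac{99351}{2} \approx 49676.0$)
$\sqrt{q + T} = \sqrt{\frac{99351}{2} + 210} = \sqrt{\frac{99771}{2}} = \frac{\sqrt{199542}}{2}$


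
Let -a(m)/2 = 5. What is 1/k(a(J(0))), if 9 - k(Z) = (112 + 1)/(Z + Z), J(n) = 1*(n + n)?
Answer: 20/293 ≈ 0.068259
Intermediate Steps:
J(n) = 2*n (J(n) = 1*(2*n) = 2*n)
a(m) = -10 (a(m) = -2*5 = -10)
k(Z) = 9 - 113/(2*Z) (k(Z) = 9 - (112 + 1)/(Z + Z) = 9 - 113/(2*Z))
1/k(a(J(0))) = 1/(9 - 113/2/(-10)) = 1/(9 - 113/2*(-⅒)) = 1/(9 + 113/20) = 1/(293/20) = 20/293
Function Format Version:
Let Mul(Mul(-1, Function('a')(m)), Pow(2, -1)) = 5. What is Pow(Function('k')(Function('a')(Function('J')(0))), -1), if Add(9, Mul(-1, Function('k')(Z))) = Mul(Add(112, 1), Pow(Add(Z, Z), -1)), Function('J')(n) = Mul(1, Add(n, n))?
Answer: Rational(20, 293) ≈ 0.068259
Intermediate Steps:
Function('J')(n) = Mul(2, n) (Function('J')(n) = Mul(1, Mul(2, n)) = Mul(2, n))
Function('a')(m) = -10 (Function('a')(m) = Mul(-2, 5) = -10)
Function('k')(Z) = Add(9, Mul(Rational(-113, 2), Pow(Z, -1))) (Function('k')(Z) = Add(9, Mul(-1, Mul(Add(112, 1), Pow(Add(Z, Z), -1)))) = Add(9, Mul(-1, Mul(113, Pow(Mul(2, Z), -1)))) = Add(9, Mul(-1, Mul(113, Mul(Rational(1, 2), Pow(Z, -1))))) = Add(9, Mul(-1, Mul(Rational(113, 2), Pow(Z, -1)))) = Add(9, Mul(Rational(-113, 2), Pow(Z, -1))))
Pow(Function('k')(Function('a')(Function('J')(0))), -1) = Pow(Add(9, Mul(Rational(-113, 2), Pow(-10, -1))), -1) = Pow(Add(9, Mul(Rational(-113, 2), Rational(-1, 10))), -1) = Pow(Add(9, Rational(113, 20)), -1) = Pow(Rational(293, 20), -1) = Rational(20, 293)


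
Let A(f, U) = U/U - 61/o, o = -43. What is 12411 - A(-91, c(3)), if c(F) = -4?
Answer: 533569/43 ≈ 12409.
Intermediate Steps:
A(f, U) = 104/43 (A(f, U) = U/U - 61/(-43) = 1 - 61*(-1/43) = 1 + 61/43 = 104/43)
12411 - A(-91, c(3)) = 12411 - 1*104/43 = 12411 - 104/43 = 533569/43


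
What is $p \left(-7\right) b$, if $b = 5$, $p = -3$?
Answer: $105$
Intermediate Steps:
$p \left(-7\right) b = \left(-3\right) \left(-7\right) 5 = 21 \cdot 5 = 105$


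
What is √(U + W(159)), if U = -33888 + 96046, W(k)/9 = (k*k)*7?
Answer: √1654861 ≈ 1286.4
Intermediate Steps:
W(k) = 63*k² (W(k) = 9*((k*k)*7) = 9*(k²*7) = 9*(7*k²) = 63*k²)
U = 62158
√(U + W(159)) = √(62158 + 63*159²) = √(62158 + 63*25281) = √(62158 + 1592703) = √1654861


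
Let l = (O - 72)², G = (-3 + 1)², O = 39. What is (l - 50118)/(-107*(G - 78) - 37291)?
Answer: 16343/9791 ≈ 1.6692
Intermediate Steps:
G = 4 (G = (-2)² = 4)
l = 1089 (l = (39 - 72)² = (-33)² = 1089)
(l - 50118)/(-107*(G - 78) - 37291) = (1089 - 50118)/(-107*(4 - 78) - 37291) = -49029/(-107*(-74) - 37291) = -49029/(7918 - 37291) = -49029/(-29373) = -49029*(-1/29373) = 16343/9791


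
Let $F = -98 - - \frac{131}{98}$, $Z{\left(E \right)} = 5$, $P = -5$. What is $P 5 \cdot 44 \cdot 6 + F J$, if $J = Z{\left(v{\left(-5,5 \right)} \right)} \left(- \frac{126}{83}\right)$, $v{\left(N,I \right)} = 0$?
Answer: $- \frac{3408315}{581} \approx -5866.3$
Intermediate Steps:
$F = - \frac{9473}{98}$ ($F = -98 - \left(-131\right) \frac{1}{98} = -98 - - \frac{131}{98} = -98 + \frac{131}{98} = - \frac{9473}{98} \approx -96.663$)
$J = - \frac{630}{83}$ ($J = 5 \left(- \frac{126}{83}\right) = - \frac{630}{83} \approx -7.5904$)
$P 5 \cdot 44 \cdot 6 + F J = \left(-5\right) 5 \cdot 44 \cdot 6 - - \frac{426285}{581} = \left(-25\right) 44 \cdot 6 + \frac{426285}{581} = \left(-1100\right) 6 + \frac{426285}{581} = -6600 + \frac{426285}{581} = - \frac{3408315}{581}$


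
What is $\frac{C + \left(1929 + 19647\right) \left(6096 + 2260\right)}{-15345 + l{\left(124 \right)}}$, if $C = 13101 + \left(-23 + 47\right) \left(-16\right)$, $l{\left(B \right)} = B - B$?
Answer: $- \frac{60100591}{5115} \approx -11750.0$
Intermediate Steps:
$l{\left(B \right)} = 0$
$C = 12717$ ($C = 13101 + 24 \left(-16\right) = 13101 - 384 = 12717$)
$\frac{C + \left(1929 + 19647\right) \left(6096 + 2260\right)}{-15345 + l{\left(124 \right)}} = \frac{12717 + \left(1929 + 19647\right) \left(6096 + 2260\right)}{-15345 + 0} = \frac{12717 + 21576 \cdot 8356}{-15345} = \left(12717 + 180289056\right) \left(- \frac{1}{15345}\right) = 180301773 \left(- \frac{1}{15345}\right) = - \frac{60100591}{5115}$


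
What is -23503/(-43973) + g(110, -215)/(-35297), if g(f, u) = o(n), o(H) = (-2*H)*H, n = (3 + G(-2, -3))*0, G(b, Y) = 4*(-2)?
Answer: 23503/43973 ≈ 0.53449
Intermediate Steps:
G(b, Y) = -8
n = 0 (n = (3 - 8)*0 = -5*0 = 0)
o(H) = -2*H²
g(f, u) = 0 (g(f, u) = -2*0² = -2*0 = 0)
-23503/(-43973) + g(110, -215)/(-35297) = -23503/(-43973) + 0/(-35297) = -23503*(-1/43973) + 0*(-1/35297) = 23503/43973 + 0 = 23503/43973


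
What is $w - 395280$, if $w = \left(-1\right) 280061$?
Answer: $-675341$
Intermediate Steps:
$w = -280061$
$w - 395280 = -280061 - 395280 = -675341$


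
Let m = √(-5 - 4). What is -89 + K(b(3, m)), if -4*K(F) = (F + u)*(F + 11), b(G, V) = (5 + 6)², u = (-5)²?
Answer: -4907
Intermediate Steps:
m = 3*I (m = √(-9) = 3*I ≈ 3.0*I)
u = 25
b(G, V) = 121 (b(G, V) = 11² = 121)
K(F) = -(11 + F)*(25 + F)/4 (K(F) = -(F + 25)*(F + 11)/4 = -(25 + F)*(11 + F)/4 = -(11 + F)*(25 + F)/4)
-89 + K(b(3, m)) = -89 + (-275/4 - 9*121 - ¼*121²) = -89 + (-275/4 - 1089 - ¼*14641) = -89 + (-275/4 - 1089 - 14641/4) = -89 - 4818 = -4907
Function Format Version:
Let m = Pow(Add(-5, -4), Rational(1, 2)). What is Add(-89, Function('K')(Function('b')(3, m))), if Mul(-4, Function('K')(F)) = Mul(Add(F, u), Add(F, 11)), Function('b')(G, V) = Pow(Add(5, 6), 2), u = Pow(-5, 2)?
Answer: -4907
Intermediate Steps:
m = Mul(3, I) (m = Pow(-9, Rational(1, 2)) = Mul(3, I) ≈ Mul(3.0000, I))
u = 25
Function('b')(G, V) = 121 (Function('b')(G, V) = Pow(11, 2) = 121)
Function('K')(F) = Mul(Rational(-1, 4), Add(11, F), Add(25, F)) (Function('K')(F) = Mul(Rational(-1, 4), Mul(Add(F, 25), Add(F, 11))) = Mul(Rational(-1, 4), Mul(Add(25, F), Add(11, F))) = Mul(Rational(-1, 4), Mul(Add(11, F), Add(25, F))) = Mul(Rational(-1, 4), Add(11, F), Add(25, F)))
Add(-89, Function('K')(Function('b')(3, m))) = Add(-89, Add(Rational(-275, 4), Mul(-9, 121), Mul(Rational(-1, 4), Pow(121, 2)))) = Add(-89, Add(Rational(-275, 4), -1089, Mul(Rational(-1, 4), 14641))) = Add(-89, Add(Rational(-275, 4), -1089, Rational(-14641, 4))) = Add(-89, -4818) = -4907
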